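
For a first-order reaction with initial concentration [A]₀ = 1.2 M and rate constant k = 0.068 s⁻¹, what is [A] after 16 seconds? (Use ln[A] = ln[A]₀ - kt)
0.4043 M

ln[A] = ln[A]₀ - k·t = ln(1.2) - (0.068)·(16) = 0.1823 - 1.0880 = -0.9057
[A] = e^(-0.9057) = 0.4043 M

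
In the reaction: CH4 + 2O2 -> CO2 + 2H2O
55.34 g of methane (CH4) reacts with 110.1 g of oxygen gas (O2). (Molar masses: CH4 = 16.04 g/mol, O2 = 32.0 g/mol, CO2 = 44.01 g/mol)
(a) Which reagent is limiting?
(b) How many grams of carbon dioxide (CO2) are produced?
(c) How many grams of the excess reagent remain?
(a) O2, (b) 75.71 g, (c) 27.75 g

Moles of CH4 = 55.34 g ÷ 16.04 g/mol = 3.45012 mol
Moles of O2 = 110.1 g ÷ 32.0 g/mol = 3.44062 mol
Moles ÷ coefficient: CH4: 3.45012/1 = 3.45, O2: 3.44062/2 = 1.72
(a) O2 has the smaller value, so O2 is the limiting reagent.
(b) Moles of CO2 = 3.44062 mol O2 × (1/2) = 1.72031 mol; mass = 1.72031 mol × 44.01 g/mol = 75.71 g
(c) CH4 consumed = 3.44062 × (1/2) = 1.72031 mol; remaining = 3.45012 − 1.72031 = 1.72981 mol; mass = 1.72981 mol × 16.04 g/mol = 27.75 g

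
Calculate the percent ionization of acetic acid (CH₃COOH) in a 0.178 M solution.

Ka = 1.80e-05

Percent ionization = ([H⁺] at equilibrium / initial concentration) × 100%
Percent ionization = 1%

Let x = [H⁺]. Ka = x²/(C - x) ⇒ x² + (1.80e-05)x - (1.80e-05)(0.178) = 0. x = 1.7810e-03. Percent = (1.7810e-03/0.178) × 100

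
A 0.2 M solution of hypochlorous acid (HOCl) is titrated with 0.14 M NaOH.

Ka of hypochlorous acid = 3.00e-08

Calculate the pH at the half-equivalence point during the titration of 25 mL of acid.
pH = pKa = 7.52

At the half-equivalence point, [HA] = [A⁻], so by Henderson–Hasselbalch pH = pKa + log(1) = pKa.
pKa = −log(3.00e-08) = 7.52.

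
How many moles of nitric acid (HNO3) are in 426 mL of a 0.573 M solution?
Moles = Molarity × Volume (L)
Moles = 0.573 M × 0.426 L = 0.2441 mol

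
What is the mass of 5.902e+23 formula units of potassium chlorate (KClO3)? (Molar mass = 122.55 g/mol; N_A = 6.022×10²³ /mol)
Moles = 5.902e+23 ÷ 6.022×10²³ = 0.980073 mol
Mass = 0.980073 mol × 122.55 g/mol = 120.1 g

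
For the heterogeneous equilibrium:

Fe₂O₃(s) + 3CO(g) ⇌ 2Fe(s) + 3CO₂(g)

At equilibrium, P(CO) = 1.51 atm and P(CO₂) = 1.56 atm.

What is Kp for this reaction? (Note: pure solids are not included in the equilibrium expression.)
K_p = 1.103

Solids (Fe₂O₃, Fe) are excluded.
Kp = P(CO₂)³/P(CO)³ = (1.56)³/(1.51)³ = 3.796/3.443 = 1.103.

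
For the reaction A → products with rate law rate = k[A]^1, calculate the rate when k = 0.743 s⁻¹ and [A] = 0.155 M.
0.1152 M/s

rate = k·[A]^1 = 0.743·(0.155)^1 = 0.743·0.155 = 0.1152 M/s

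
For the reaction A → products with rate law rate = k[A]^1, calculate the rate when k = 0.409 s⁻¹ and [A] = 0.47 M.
0.1922 M/s

rate = k·[A]^1 = 0.409·(0.47)^1 = 0.409·0.47 = 0.1922 M/s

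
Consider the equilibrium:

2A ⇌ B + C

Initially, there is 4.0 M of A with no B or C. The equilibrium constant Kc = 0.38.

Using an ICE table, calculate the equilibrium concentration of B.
[B] = 1.104 M

ICE: [A] = 4.0 − 2x, [B] = [C] = x.
Kc = x²/(4.0 − 2x)² = 0.38 ⇒ √Kc = x/(4.0 − 2x).
x = √0.38·4.0/(1 + 2√0.38) = 0.61644·4.0/2.2329 = 1.1043.
[B] = x = 1.104 M.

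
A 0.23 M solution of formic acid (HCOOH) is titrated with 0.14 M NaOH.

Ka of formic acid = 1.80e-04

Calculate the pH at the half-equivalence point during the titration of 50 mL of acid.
pH = pKa = 3.74

At the half-equivalence point, [HA] = [A⁻], so by Henderson–Hasselbalch pH = pKa + log(1) = pKa.
pKa = −log(1.80e-04) = 3.74.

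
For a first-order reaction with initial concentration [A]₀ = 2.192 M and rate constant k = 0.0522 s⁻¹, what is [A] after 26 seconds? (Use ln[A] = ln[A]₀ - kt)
0.5642 M

ln[A] = ln[A]₀ - k·t = ln(2.192) - (0.0522)·(26) = 0.7848 - 1.3572 = -0.5724
[A] = e^(-0.5724) = 0.5642 M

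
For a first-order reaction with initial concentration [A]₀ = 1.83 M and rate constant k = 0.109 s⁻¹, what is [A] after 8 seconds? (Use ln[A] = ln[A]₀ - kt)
0.7651 M

ln[A] = ln[A]₀ - k·t = ln(1.83) - (0.109)·(8) = 0.6043 - 0.8720 = -0.2677
[A] = e^(-0.2677) = 0.7651 M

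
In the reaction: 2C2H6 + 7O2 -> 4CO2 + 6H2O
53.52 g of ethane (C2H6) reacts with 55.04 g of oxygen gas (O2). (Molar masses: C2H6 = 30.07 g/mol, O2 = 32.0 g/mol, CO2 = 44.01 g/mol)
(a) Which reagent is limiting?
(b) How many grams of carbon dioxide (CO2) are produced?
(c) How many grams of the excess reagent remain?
(a) O2, (b) 43.26 g, (c) 38.74 g

Moles of C2H6 = 53.52 g ÷ 30.07 g/mol = 1.77985 mol
Moles of O2 = 55.04 g ÷ 32.0 g/mol = 1.72 mol
Moles ÷ coefficient: C2H6: 1.77985/2 = 0.8899, O2: 1.72/7 = 0.2457
(a) O2 has the smaller value, so O2 is the limiting reagent.
(b) Moles of CO2 = 1.72 mol O2 × (4/7) = 0.982857 mol; mass = 0.982857 mol × 44.01 g/mol = 43.26 g
(c) C2H6 consumed = 1.72 × (2/7) = 0.491429 mol; remaining = 1.77985 − 0.491429 = 1.28842 mol; mass = 1.28842 mol × 30.07 g/mol = 38.74 g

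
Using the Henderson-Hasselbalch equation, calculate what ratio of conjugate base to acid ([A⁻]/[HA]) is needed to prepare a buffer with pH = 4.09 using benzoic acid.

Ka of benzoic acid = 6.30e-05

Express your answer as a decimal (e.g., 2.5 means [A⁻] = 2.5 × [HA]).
[A⁻]/[HA] = 0.775

pKa = −log(6.30e-05) = 4.2007. pH = pKa + log([A⁻]/[HA]). 4.09 = 4.2007 + log(ratio). log(ratio) = 4.09 − 4.2007 = -0.1107. ratio = 10^(-0.1107) = 0.775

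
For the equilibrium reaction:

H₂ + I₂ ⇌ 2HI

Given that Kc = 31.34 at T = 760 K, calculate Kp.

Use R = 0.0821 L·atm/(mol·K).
K_p = 31.3400

Δn = (moles gaseous products) − (moles gaseous reactants) = 0
T = 760 K; RT = 0.0821 × 760 = 62.396
Kp = Kc·(RT)^Δn = 31.34 × (62.396)^0 = 31.34 × 1 = 31.3400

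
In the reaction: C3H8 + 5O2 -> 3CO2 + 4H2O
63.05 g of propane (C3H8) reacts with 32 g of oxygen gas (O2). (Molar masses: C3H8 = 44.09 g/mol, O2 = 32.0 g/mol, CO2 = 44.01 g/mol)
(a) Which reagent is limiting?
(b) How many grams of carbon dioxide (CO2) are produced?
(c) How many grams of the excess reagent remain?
(a) O2, (b) 26.41 g, (c) 54.23 g

Moles of C3H8 = 63.05 g ÷ 44.09 g/mol = 1.43003 mol
Moles of O2 = 32 g ÷ 32.0 g/mol = 1 mol
Moles ÷ coefficient: C3H8: 1.43003/1 = 1.43, O2: 1/5 = 0.2
(a) O2 has the smaller value, so O2 is the limiting reagent.
(b) Moles of CO2 = 1 mol O2 × (3/5) = 0.6 mol; mass = 0.6 mol × 44.01 g/mol = 26.41 g
(c) C3H8 consumed = 1 × (1/5) = 0.2 mol; remaining = 1.43003 − 0.2 = 1.23003 mol; mass = 1.23003 mol × 44.09 g/mol = 54.23 g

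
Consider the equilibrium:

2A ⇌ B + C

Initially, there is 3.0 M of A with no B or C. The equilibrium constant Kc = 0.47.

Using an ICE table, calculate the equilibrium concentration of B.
[B] = 0.867 M

ICE: [A] = 3.0 − 2x, [B] = [C] = x.
Kc = x²/(3.0 − 2x)² = 0.47 ⇒ √Kc = x/(3.0 − 2x).
x = √0.47·3.0/(1 + 2√0.47) = 0.68557·3.0/2.3711 = 0.86739.
[B] = x = 0.867 M.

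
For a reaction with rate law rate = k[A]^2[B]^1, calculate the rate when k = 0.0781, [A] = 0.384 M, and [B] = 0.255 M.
0.002937 M/s

rate = k·[A]^2·[B]^1 = 0.0781·(0.384)^2·(0.255)^1 = 0.0781·0.147456·0.255 = 0.002937 M/s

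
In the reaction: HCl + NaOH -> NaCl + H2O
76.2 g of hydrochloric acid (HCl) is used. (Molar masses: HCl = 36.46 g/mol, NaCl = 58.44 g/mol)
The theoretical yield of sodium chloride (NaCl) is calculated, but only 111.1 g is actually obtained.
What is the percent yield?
Moles of HCl = 76.2 g ÷ 36.46 g/mol = 2.08996 mol
Mole ratio: 1 mol NaCl / 1 mol HCl
Moles of NaCl = 2.08996 × (1/1) = 2.08996 mol
Theoretical yield = 2.08996 mol × 58.44 g/mol = 122.14 g
Actual yield = 111.1 g
Percent yield = (111.1 / 122.14) × 100% = 91.0%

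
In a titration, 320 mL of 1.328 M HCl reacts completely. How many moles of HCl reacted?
Moles = Molarity × Volume (L)
Moles = 1.328 M × 0.32 L = 0.425 mol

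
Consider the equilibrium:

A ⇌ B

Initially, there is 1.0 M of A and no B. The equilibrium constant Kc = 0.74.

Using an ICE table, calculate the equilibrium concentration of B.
[B] = 0.425 M

ICE: [A] = 1.0 − x, [B] = x.
Kc = x/(1.0 − x) = 0.74 ⇒ x = 0.74·1.0/(1 + 0.74) = 0.74/1.74 = 0.4253.
[B] = x = 0.425 M.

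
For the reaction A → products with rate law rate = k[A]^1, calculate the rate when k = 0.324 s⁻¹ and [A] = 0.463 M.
0.15 M/s

rate = k·[A]^1 = 0.324·(0.463)^1 = 0.324·0.463 = 0.15 M/s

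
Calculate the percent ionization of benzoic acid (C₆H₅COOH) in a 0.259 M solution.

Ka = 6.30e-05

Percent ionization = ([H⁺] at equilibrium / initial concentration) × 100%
Percent ionization = 1.55%

Let x = [H⁺]. Ka = x²/(C - x) ⇒ x² + (6.30e-05)x - (6.30e-05)(0.259) = 0. x = 4.0081e-03. Percent = (4.0081e-03/0.259) × 100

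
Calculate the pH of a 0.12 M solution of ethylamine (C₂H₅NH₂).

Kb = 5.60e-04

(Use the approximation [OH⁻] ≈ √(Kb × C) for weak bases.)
pH = 11.91

[OH⁻] = √(Kb × C) = √(5.60e-04 × 0.12) = 8.1976e-03. pOH = 2.09, pH = 14 - pOH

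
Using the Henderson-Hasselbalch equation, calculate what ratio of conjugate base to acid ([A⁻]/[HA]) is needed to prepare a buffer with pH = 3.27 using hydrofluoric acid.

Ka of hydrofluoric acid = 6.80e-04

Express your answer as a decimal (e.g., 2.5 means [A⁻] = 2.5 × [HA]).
[A⁻]/[HA] = 1.266

pKa = −log(6.80e-04) = 3.1675. pH = pKa + log([A⁻]/[HA]). 3.27 = 3.1675 + log(ratio). log(ratio) = 3.27 − 3.1675 = 0.1025. ratio = 10^(0.1025) = 1.266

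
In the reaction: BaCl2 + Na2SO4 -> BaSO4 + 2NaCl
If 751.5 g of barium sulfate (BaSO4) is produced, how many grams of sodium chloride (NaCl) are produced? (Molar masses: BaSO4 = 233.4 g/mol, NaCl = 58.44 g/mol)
Moles of BaSO4 = 751.5 g ÷ 233.4 g/mol = 3.21979 mol
Mole ratio: 2 mol NaCl / 1 mol BaSO4
Moles of NaCl = 3.21979 × (2/1) = 6.43959 mol
Mass of NaCl = 6.43959 mol × 58.44 g/mol = 376.3 g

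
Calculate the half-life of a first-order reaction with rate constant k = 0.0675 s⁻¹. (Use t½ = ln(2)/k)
10.27 s

t½ = ln(2)/k = 0.6931/0.0675 = 10.27 s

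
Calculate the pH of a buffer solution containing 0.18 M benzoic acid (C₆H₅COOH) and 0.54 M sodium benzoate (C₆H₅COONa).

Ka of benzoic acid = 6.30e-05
pH = 4.68

pKa = -log(6.30e-05) = 4.20. pH = pKa + log([A⁻]/[HA]) = 4.20 + log(0.54/0.18)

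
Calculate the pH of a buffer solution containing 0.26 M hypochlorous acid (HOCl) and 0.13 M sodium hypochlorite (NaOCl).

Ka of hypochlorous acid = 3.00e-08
pH = 7.22

pKa = -log(3.00e-08) = 7.52. pH = pKa + log([A⁻]/[HA]) = 7.52 + log(0.13/0.26)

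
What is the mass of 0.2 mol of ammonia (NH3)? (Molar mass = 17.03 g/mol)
Mass = 0.2 mol × 17.03 g/mol = 3.406 g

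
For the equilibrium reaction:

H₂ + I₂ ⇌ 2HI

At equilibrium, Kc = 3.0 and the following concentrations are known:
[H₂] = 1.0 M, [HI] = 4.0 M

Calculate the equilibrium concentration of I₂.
[I₂] = 5.3333 M

Kc = ([HI]^2) / ([H₂] × [I₂]) = 3.0
[I₂]^1 = (product terms)/(Kc · other reactant terms) = 16 / (3.0 · 1) = 5.3333
[I₂] = 5.3333 M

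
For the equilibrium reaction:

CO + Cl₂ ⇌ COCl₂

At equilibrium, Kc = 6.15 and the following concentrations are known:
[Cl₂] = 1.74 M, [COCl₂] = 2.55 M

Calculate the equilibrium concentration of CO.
[CO] = 0.2383 M

Kc = ([COCl₂]) / ([CO] × [Cl₂]) = 6.15
[CO]^1 = (product terms)/(Kc · other reactant terms) = 2.55 / (6.15 · 1.74) = 0.2383
[CO] = 0.2383 M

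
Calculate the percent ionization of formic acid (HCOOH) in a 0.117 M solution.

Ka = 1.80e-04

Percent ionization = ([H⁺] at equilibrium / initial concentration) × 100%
Percent ionization = 3.85%

Let x = [H⁺]. Ka = x²/(C - x) ⇒ x² + (1.80e-04)x - (1.80e-04)(0.117) = 0. x = 4.5000e-03. Percent = (4.5000e-03/0.117) × 100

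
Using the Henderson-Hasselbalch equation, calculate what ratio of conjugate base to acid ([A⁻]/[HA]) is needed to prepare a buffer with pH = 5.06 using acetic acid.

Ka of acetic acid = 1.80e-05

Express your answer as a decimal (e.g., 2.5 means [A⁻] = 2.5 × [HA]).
[A⁻]/[HA] = 2.067

pKa = −log(1.80e-05) = 4.7447. pH = pKa + log([A⁻]/[HA]). 5.06 = 4.7447 + log(ratio). log(ratio) = 5.06 − 4.7447 = 0.3153. ratio = 10^(0.3153) = 2.067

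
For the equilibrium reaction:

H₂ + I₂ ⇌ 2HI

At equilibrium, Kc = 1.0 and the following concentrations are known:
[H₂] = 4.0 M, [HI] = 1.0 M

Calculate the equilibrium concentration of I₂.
[I₂] = 0.2500 M

Kc = ([HI]^2) / ([H₂] × [I₂]) = 1.0
[I₂]^1 = (product terms)/(Kc · other reactant terms) = 1 / (1.0 · 4) = 0.25
[I₂] = 0.2500 M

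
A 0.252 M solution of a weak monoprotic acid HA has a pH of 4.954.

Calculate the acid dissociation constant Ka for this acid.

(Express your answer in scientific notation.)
K_a = 4.90e-10

[H⁺] = 10^(−pH) = 10^(−4.954) = 1.112e-05 M. For HA ⇌ H⁺ + A⁻, Ka = x²/(C − x) = (1.112e-05)²/(0.252 − 1.112e-05) = 4.90e-10.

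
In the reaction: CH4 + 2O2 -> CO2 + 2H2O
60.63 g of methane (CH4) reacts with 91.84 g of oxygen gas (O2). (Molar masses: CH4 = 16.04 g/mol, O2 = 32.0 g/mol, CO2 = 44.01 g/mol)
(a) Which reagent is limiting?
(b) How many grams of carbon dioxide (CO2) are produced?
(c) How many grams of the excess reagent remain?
(a) O2, (b) 63.15 g, (c) 37.61 g

Moles of CH4 = 60.63 g ÷ 16.04 g/mol = 3.77993 mol
Moles of O2 = 91.84 g ÷ 32.0 g/mol = 2.87 mol
Moles ÷ coefficient: CH4: 3.77993/1 = 3.78, O2: 2.87/2 = 1.435
(a) O2 has the smaller value, so O2 is the limiting reagent.
(b) Moles of CO2 = 2.87 mol O2 × (1/2) = 1.435 mol; mass = 1.435 mol × 44.01 g/mol = 63.15 g
(c) CH4 consumed = 2.87 × (1/2) = 1.435 mol; remaining = 3.77993 − 1.435 = 2.34493 mol; mass = 2.34493 mol × 16.04 g/mol = 37.61 g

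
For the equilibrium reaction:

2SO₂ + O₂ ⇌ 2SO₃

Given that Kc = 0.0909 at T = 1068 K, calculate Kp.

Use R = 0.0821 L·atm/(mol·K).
K_p = 0.0010

Δn = (moles gaseous products) − (moles gaseous reactants) = -1
T = 1068 K; RT = 0.0821 × 1068 = 87.6828
Kp = Kc·(RT)^Δn = 0.0909 × (87.6828)^-1 = 0.0909 × 0.0114047 = 0.0010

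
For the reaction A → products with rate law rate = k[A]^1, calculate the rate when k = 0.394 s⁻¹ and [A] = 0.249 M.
0.09811 M/s

rate = k·[A]^1 = 0.394·(0.249)^1 = 0.394·0.249 = 0.09811 M/s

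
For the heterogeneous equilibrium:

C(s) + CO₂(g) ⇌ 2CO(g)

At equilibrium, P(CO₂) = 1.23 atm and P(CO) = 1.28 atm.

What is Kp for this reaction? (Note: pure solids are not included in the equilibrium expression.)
K_p = 1.332

Solid C is excluded.
Kp = P(CO)²/P(CO₂) = (1.28)²/1.23 = 1.638/1.23 = 1.332.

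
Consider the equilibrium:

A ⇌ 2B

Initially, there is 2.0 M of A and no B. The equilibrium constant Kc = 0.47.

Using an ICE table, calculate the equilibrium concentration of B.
[B] = 0.859 M

ICE: [A] = 2.0 − x, [B] = 2x.
Kc = (2x)²/(2.0 − x) = 0.47 ⇒ 4x² + 0.47x − 0.94 = 0.
x = (−0.47 + √(0.47² + 4·4·0.94))/(2·4) = (−0.47 + √15.261)/8 = 0.42957.
[B] = 2x = 0.859 M.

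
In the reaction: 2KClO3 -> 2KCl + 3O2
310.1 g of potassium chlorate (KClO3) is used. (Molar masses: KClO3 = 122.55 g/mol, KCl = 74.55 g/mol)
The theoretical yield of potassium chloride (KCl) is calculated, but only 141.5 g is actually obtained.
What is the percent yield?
Moles of KClO3 = 310.1 g ÷ 122.55 g/mol = 2.5304 mol
Mole ratio: 2 mol KCl / 2 mol KClO3
Moles of KCl = 2.5304 × (2/2) = 2.5304 mol
Theoretical yield = 2.5304 mol × 74.55 g/mol = 188.64 g
Actual yield = 141.5 g
Percent yield = (141.5 / 188.64) × 100% = 75.0%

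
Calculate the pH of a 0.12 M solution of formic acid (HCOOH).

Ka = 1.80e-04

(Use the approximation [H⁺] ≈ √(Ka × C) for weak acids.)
pH = 2.33

[H⁺] = √(Ka × C) = √(1.80e-04 × 0.12) = 4.6476e-03. pH = -log(4.6476e-03)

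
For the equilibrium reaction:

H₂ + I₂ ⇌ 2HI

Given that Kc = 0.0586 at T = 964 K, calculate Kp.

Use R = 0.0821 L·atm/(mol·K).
K_p = 0.0586

Δn = (moles gaseous products) − (moles gaseous reactants) = 0
T = 964 K; RT = 0.0821 × 964 = 79.1444
Kp = Kc·(RT)^Δn = 0.0586 × (79.1444)^0 = 0.0586 × 1 = 0.0586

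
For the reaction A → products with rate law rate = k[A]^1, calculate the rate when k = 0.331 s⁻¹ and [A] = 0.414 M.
0.137 M/s

rate = k·[A]^1 = 0.331·(0.414)^1 = 0.331·0.414 = 0.137 M/s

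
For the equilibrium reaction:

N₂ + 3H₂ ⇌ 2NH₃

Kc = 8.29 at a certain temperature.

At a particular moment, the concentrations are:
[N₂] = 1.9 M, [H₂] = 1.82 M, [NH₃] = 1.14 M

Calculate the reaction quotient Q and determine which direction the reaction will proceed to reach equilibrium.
Q = 0.113, Q < K, reaction proceeds forward (toward products)

Q = ([NH₃]^2) / ([N₂] × [H₂]^3)
  = ((1.14)^2) / ((1.9)·(1.82)^3) = 1.2996/11.454 = 0.1135
Since Q = 0.1135 < Kc = 8.29, the reaction proceeds forward (toward products) to reach equilibrium.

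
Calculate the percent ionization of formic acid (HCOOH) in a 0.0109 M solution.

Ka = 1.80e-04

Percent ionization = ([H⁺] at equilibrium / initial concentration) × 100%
Percent ionization = 12.1%

Let x = [H⁺]. Ka = x²/(C - x) ⇒ x² + (1.80e-04)x - (1.80e-04)(0.0109) = 0. x = 1.3136e-03. Percent = (1.3136e-03/0.0109) × 100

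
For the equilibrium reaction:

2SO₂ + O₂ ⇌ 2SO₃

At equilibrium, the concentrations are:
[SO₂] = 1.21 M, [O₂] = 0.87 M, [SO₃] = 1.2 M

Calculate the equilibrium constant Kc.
K_c = 1.1305

Kc = ([SO₃]^2) / ([SO₂]^2 × [O₂])
   = ((1.2)^2) / ((1.21)^2·(0.87))
   = 1.44 / 1.2738 = 1.1305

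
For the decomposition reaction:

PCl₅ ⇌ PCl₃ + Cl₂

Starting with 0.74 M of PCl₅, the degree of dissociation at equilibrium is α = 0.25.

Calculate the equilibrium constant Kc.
K_c = 0.0617

x = α·[A]₀ = 0.25 × 0.74 = 0.185 M dissociated.
At eq: [PCl₅] = 0.74 − 0.185 = 0.555 M; [PCl₃] = [Cl₂] = x = 0.185 M.
Kc = [PCl₃][Cl₂]/[PCl₅] = (0.185)²/0.555 = 0.06167.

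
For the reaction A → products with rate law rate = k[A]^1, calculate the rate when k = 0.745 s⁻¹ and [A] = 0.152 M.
0.1132 M/s

rate = k·[A]^1 = 0.745·(0.152)^1 = 0.745·0.152 = 0.1132 M/s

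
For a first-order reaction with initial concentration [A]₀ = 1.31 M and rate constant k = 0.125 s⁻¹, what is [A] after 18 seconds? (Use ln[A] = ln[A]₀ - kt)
0.1381 M

ln[A] = ln[A]₀ - k·t = ln(1.31) - (0.125)·(18) = 0.2700 - 2.2500 = -1.9800
[A] = e^(-1.9800) = 0.1381 M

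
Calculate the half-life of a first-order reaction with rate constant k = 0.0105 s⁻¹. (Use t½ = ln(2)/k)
66.01 s

t½ = ln(2)/k = 0.6931/0.0105 = 66.01 s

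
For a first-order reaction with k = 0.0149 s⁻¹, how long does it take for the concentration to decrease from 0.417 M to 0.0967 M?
98.09 s

From ln[A] = ln[A]₀ - k·t: t = ln([A]₀/[A])/k = ln(0.417/0.0967)/0.0149 = ln(4.3123)/0.0149 = 1.4615/0.0149 = 98.09 s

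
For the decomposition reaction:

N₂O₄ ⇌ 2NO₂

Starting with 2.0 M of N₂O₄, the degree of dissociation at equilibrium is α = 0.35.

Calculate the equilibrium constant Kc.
K_c = 1.5077

x = α·[A]₀ = 0.35 × 2.0 = 0.7 M dissociated.
At eq: [N₂O₄] = 2.0 − 0.7 = 1.3 M; [NO₂] = 2x = 1.4 M.
Kc = [NO₂]²/[N₂O₄] = (1.4)²/1.3 = 1.508.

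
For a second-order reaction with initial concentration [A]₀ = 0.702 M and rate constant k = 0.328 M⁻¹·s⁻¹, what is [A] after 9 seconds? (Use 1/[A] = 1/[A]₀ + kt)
0.2285 M

1/[A] = 1/[A]₀ + k·t = 1/0.702 + (0.328)·(9) = 1.4245 + 2.9520 = 4.3765
[A] = 1/4.3765 = 0.2285 M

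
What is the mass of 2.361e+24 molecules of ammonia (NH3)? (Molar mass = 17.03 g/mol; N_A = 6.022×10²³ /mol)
Moles = 2.361e+24 ÷ 6.022×10²³ = 3.92062 mol
Mass = 3.92062 mol × 17.03 g/mol = 66.77 g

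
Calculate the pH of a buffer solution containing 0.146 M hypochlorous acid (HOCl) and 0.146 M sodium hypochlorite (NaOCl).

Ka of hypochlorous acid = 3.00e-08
pH = 7.52

pKa = -log(3.00e-08) = 7.52. pH = pKa + log([A⁻]/[HA]) = 7.52 + log(0.146/0.146)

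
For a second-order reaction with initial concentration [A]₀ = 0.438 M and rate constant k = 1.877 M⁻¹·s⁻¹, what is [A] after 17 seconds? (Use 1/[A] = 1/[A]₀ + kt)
0.0292 M

1/[A] = 1/[A]₀ + k·t = 1/0.438 + (1.877)·(17) = 2.2831 + 31.9090 = 34.1921
[A] = 1/34.1921 = 0.0292 M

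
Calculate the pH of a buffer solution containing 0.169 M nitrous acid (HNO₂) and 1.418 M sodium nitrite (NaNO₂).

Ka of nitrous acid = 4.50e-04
pH = 4.27

pKa = -log(4.50e-04) = 3.35. pH = pKa + log([A⁻]/[HA]) = 3.35 + log(1.418/0.169)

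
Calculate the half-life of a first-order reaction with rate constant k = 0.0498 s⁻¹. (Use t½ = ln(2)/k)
13.92 s

t½ = ln(2)/k = 0.6931/0.0498 = 13.92 s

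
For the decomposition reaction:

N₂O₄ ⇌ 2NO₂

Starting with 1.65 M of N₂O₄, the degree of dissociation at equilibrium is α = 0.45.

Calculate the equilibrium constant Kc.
K_c = 2.4300

x = α·[A]₀ = 0.45 × 1.65 = 0.7425 M dissociated.
At eq: [N₂O₄] = 1.65 − 0.7425 = 0.9075 M; [NO₂] = 2x = 1.485 M.
Kc = [NO₂]²/[N₂O₄] = (1.485)²/0.9075 = 2.43.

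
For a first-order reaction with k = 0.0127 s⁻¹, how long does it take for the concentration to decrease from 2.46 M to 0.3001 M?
165.65 s

From ln[A] = ln[A]₀ - k·t: t = ln([A]₀/[A])/k = ln(2.46/0.3001)/0.0127 = ln(8.1973)/0.0127 = 2.1038/0.0127 = 165.65 s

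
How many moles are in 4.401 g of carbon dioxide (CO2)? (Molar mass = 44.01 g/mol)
Moles = 4.401 g ÷ 44.01 g/mol = 0.1 mol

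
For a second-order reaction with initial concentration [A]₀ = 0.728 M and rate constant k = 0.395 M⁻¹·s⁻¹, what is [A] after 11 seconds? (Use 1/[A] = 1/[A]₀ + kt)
0.1749 M

1/[A] = 1/[A]₀ + k·t = 1/0.728 + (0.395)·(11) = 1.3736 + 4.3450 = 5.7186
[A] = 1/5.7186 = 0.1749 M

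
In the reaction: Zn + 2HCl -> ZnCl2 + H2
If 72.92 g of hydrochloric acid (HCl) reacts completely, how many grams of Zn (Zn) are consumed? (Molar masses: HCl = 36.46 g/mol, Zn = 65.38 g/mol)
Moles of HCl = 72.92 g ÷ 36.46 g/mol = 2 mol
Mole ratio: 1 mol Zn / 2 mol HCl
Moles of Zn = 2 × (1/2) = 1 mol
Mass of Zn = 1 mol × 65.38 g/mol = 65.38 g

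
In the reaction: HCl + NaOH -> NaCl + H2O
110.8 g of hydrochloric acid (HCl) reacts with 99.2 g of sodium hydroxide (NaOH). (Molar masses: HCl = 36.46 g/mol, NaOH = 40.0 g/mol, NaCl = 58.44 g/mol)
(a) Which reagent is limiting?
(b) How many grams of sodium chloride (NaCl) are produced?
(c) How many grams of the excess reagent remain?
(a) NaOH, (b) 144.9 g, (c) 20.38 g

Moles of HCl = 110.8 g ÷ 36.46 g/mol = 3.03895 mol
Moles of NaOH = 99.2 g ÷ 40.0 g/mol = 2.48 mol
Moles ÷ coefficient: HCl: 3.03895/1 = 3.039, NaOH: 2.48/1 = 2.48
(a) NaOH has the smaller value, so NaOH is the limiting reagent.
(b) Moles of NaCl = 2.48 mol NaOH × (1/1) = 2.48 mol; mass = 2.48 mol × 58.44 g/mol = 144.9 g
(c) HCl consumed = 2.48 × (1/1) = 2.48 mol; remaining = 3.03895 − 2.48 = 0.558947 mol; mass = 0.558947 mol × 36.46 g/mol = 20.38 g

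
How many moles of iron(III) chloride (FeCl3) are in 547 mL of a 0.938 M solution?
Moles = Molarity × Volume (L)
Moles = 0.938 M × 0.547 L = 0.5131 mol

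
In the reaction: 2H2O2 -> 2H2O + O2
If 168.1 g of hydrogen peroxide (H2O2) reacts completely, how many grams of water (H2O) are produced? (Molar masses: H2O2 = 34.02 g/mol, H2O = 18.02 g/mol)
Moles of H2O2 = 168.1 g ÷ 34.02 g/mol = 4.94121 mol
Mole ratio: 2 mol H2O / 2 mol H2O2
Moles of H2O = 4.94121 × (2/2) = 4.94121 mol
Mass of H2O = 4.94121 mol × 18.02 g/mol = 89.04 g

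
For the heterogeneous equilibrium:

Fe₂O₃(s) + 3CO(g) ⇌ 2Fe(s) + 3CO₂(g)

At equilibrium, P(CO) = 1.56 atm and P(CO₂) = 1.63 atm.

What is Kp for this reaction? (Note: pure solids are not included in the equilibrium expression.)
K_p = 1.141

Solids (Fe₂O₃, Fe) are excluded.
Kp = P(CO₂)³/P(CO)³ = (1.63)³/(1.56)³ = 4.331/3.796 = 1.141.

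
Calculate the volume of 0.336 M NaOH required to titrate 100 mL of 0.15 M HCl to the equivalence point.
V_{base} = 44.6 mL

At equivalence: moles acid = moles base.
moles HCl = 0.15 M × 0.1 L = 0.015 mol
V_NaOH = 0.015 mol ÷ 0.336 M = 0.04464 L = 44.6 mL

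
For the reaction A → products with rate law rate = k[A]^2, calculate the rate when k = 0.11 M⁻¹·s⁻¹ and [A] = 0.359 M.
0.01418 M/s

rate = k·[A]^2 = 0.11·(0.359)^2 = 0.11·0.128881 = 0.01418 M/s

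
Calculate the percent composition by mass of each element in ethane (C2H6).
C: 79.88%, H: 20.11%

Molar mass of C2H6 = 30.07 g/mol
% C = (2 × 12.01) / 30.07 × 100% = 24.02 / 30.07 × 100% = 79.88%
% H = (6 × 1.008) / 30.07 × 100% = 6.048 / 30.07 × 100% = 20.11%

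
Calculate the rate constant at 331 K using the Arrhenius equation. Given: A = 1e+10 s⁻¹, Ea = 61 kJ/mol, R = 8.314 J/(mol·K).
2.36e+00 s⁻¹

k = A·exp(-Ea/(R·T)) = 1e+10·exp(-61000/(8.314·331)) = 1e+10·exp(-22.1662) = 1e+10·2.3623e-10 = 2.36e+00 s⁻¹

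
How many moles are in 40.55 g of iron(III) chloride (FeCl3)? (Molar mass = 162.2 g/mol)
Moles = 40.55 g ÷ 162.2 g/mol = 0.25 mol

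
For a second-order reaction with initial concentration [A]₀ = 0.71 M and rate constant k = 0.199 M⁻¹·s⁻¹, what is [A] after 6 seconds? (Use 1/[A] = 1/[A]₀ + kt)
0.3843 M

1/[A] = 1/[A]₀ + k·t = 1/0.71 + (0.199)·(6) = 1.4085 + 1.1940 = 2.6025
[A] = 1/2.6025 = 0.3843 M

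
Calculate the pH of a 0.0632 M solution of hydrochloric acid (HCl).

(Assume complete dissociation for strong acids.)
pH = 1.20

[H⁺] = 0.0632 M for strong acid. pH = -log[H⁺] = -log(0.0632)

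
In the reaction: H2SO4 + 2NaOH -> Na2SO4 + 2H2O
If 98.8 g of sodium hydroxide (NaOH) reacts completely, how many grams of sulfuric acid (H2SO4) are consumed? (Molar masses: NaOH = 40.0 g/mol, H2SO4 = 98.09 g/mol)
Moles of NaOH = 98.8 g ÷ 40.0 g/mol = 2.47 mol
Mole ratio: 1 mol H2SO4 / 2 mol NaOH
Moles of H2SO4 = 2.47 × (1/2) = 1.235 mol
Mass of H2SO4 = 1.235 mol × 98.09 g/mol = 121.1 g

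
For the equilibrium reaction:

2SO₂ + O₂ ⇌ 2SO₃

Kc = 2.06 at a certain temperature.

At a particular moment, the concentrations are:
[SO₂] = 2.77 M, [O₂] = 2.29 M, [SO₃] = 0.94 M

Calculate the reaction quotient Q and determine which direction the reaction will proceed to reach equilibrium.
Q = 0.050, Q < K, reaction proceeds forward (toward products)

Q = ([SO₃]^2) / ([SO₂]^2 × [O₂])
  = ((0.94)^2) / ((2.77)^2·(2.29)) = 0.8836/17.571 = 0.05029
Since Q = 0.05029 < Kc = 2.06, the reaction proceeds forward (toward products) to reach equilibrium.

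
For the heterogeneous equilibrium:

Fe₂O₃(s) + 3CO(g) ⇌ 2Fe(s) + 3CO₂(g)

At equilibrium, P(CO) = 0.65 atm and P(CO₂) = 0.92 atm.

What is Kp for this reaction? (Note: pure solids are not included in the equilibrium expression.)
K_p = 2.835

Solids (Fe₂O₃, Fe) are excluded.
Kp = P(CO₂)³/P(CO)³ = (0.92)³/(0.65)³ = 0.7787/0.2746 = 2.835.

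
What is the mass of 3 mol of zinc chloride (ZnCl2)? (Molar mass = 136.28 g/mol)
Mass = 3 mol × 136.28 g/mol = 408.8 g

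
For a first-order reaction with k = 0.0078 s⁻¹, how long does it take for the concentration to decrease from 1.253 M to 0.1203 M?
300.42 s

From ln[A] = ln[A]₀ - k·t: t = ln([A]₀/[A])/k = ln(1.253/0.1203)/0.0078 = ln(10.4156)/0.0078 = 2.3433/0.0078 = 300.42 s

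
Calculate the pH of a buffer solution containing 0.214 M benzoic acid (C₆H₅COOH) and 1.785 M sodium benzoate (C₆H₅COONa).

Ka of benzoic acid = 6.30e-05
pH = 5.12

pKa = -log(6.30e-05) = 4.20. pH = pKa + log([A⁻]/[HA]) = 4.20 + log(1.785/0.214)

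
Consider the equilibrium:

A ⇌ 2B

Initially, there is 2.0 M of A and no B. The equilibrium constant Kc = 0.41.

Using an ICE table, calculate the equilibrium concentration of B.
[B] = 0.809 M

ICE: [A] = 2.0 − x, [B] = 2x.
Kc = (2x)²/(2.0 − x) = 0.41 ⇒ 4x² + 0.41x − 0.82 = 0.
x = (−0.41 + √(0.41² + 4·4·0.82))/(2·4) = (−0.41 + √13.288)/8 = 0.40441.
[B] = 2x = 0.809 M.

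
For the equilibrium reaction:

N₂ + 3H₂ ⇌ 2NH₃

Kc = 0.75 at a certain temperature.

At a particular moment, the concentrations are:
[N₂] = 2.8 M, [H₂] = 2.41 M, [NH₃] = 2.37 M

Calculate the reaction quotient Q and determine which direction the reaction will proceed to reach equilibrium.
Q = 0.143, Q < K, reaction proceeds forward (toward products)

Q = ([NH₃]^2) / ([N₂] × [H₂]^3)
  = ((2.37)^2) / ((2.8)·(2.41)^3) = 5.6169/39.193 = 0.1433
Since Q = 0.1433 < Kc = 0.75, the reaction proceeds forward (toward products) to reach equilibrium.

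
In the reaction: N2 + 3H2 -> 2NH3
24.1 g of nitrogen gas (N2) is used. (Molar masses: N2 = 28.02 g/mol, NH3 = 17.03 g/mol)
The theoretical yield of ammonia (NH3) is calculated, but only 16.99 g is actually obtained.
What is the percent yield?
Moles of N2 = 24.1 g ÷ 28.02 g/mol = 0.8601 mol
Mole ratio: 2 mol NH3 / 1 mol N2
Moles of NH3 = 0.8601 × (2/1) = 1.7202 mol
Theoretical yield = 1.7202 mol × 17.03 g/mol = 29.295 g
Actual yield = 16.99 g
Percent yield = (16.99 / 29.295) × 100% = 58.0%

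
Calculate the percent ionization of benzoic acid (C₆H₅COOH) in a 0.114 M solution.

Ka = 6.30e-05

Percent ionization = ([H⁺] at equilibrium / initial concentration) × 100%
Percent ionization = 2.32%

Let x = [H⁺]. Ka = x²/(C - x) ⇒ x² + (6.30e-05)x - (6.30e-05)(0.114) = 0. x = 2.6486e-03. Percent = (2.6486e-03/0.114) × 100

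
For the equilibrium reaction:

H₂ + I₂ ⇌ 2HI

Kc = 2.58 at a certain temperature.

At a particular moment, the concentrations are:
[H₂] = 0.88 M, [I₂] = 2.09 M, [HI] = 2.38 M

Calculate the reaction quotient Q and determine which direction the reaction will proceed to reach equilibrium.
Q = 3.080, Q > K, reaction proceeds reverse (toward reactants)

Q = ([HI]^2) / ([H₂] × [I₂])
  = ((2.38)^2) / ((0.88)·(2.09)) = 5.6644/1.8392 = 3.08
Since Q = 3.08 > Kc = 2.58, the reaction proceeds reverse (toward reactants) to reach equilibrium.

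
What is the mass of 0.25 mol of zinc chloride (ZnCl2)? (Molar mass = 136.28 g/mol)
Mass = 0.25 mol × 136.28 g/mol = 34.07 g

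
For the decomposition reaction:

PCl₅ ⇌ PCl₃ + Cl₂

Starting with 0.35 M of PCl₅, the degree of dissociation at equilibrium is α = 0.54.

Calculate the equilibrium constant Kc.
K_c = 0.2219

x = α·[A]₀ = 0.54 × 0.35 = 0.189 M dissociated.
At eq: [PCl₅] = 0.35 − 0.189 = 0.161 M; [PCl₃] = [Cl₂] = x = 0.189 M.
Kc = [PCl₃][Cl₂]/[PCl₅] = (0.189)²/0.161 = 0.2219.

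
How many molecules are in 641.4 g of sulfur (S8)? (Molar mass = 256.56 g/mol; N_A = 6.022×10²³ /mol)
Moles = 641.4 g ÷ 256.56 g/mol = 2.5 mol
Molecules = 2.5 mol × 6.022×10²³ /mol = 1.506e+24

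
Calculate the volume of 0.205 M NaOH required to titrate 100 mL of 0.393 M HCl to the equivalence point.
V_{base} = 191.7 mL

At equivalence: moles acid = moles base.
moles HCl = 0.393 M × 0.1 L = 0.0393 mol
V_NaOH = 0.0393 mol ÷ 0.205 M = 0.1917 L = 191.7 mL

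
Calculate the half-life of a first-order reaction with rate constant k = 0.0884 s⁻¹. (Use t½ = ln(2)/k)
7.84 s

t½ = ln(2)/k = 0.6931/0.0884 = 7.84 s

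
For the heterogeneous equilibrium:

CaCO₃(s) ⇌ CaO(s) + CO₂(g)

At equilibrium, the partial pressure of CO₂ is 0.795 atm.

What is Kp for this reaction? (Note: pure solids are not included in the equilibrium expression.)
K_p = 0.795

Solids (CaCO₃, CaO) have activity 1 and are excluded.
Kp = P(CO₂) = 0.795.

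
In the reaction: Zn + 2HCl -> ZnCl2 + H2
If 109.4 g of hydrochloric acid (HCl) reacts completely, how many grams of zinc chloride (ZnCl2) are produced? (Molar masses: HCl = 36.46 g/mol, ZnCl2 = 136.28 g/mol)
Moles of HCl = 109.4 g ÷ 36.46 g/mol = 3.00055 mol
Mole ratio: 1 mol ZnCl2 / 2 mol HCl
Moles of ZnCl2 = 3.00055 × (1/2) = 1.50027 mol
Mass of ZnCl2 = 1.50027 mol × 136.28 g/mol = 204.5 g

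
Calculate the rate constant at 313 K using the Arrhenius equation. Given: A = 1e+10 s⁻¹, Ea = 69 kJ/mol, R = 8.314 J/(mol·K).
3.05e-02 s⁻¹

k = A·exp(-Ea/(R·T)) = 1e+10·exp(-69000/(8.314·313)) = 1e+10·exp(-26.5152) = 1e+10·3.0521e-12 = 3.05e-02 s⁻¹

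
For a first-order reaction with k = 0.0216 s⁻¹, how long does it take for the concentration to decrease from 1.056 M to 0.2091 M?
74.97 s

From ln[A] = ln[A]₀ - k·t: t = ln([A]₀/[A])/k = ln(1.056/0.2091)/0.0216 = ln(5.0502)/0.0216 = 1.6194/0.0216 = 74.97 s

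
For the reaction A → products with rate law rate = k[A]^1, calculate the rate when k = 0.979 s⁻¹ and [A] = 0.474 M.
0.464 M/s

rate = k·[A]^1 = 0.979·(0.474)^1 = 0.979·0.474 = 0.464 M/s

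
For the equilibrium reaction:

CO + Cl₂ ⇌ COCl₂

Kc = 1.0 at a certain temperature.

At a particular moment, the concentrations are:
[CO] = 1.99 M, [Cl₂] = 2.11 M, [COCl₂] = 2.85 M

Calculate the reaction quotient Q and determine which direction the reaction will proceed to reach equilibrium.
Q = 0.679, Q < K, reaction proceeds forward (toward products)

Q = ([COCl₂]) / ([CO] × [Cl₂])
  = ((2.85)) / ((1.99)·(2.11)) = 2.85/4.1989 = 0.6787
Since Q = 0.6787 < Kc = 1.0, the reaction proceeds forward (toward products) to reach equilibrium.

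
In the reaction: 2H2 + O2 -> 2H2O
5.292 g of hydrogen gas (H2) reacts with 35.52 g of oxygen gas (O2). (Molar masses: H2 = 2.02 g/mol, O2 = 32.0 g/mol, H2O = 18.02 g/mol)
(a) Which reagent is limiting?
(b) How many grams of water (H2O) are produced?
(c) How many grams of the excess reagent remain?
(a) O2, (b) 40 g, (c) 0.8076 g

Moles of H2 = 5.292 g ÷ 2.02 g/mol = 2.6198 mol
Moles of O2 = 35.52 g ÷ 32.0 g/mol = 1.11 mol
Moles ÷ coefficient: H2: 2.6198/2 = 1.31, O2: 1.11/1 = 1.11
(a) O2 has the smaller value, so O2 is the limiting reagent.
(b) Moles of H2O = 1.11 mol O2 × (2/1) = 2.22 mol; mass = 2.22 mol × 18.02 g/mol = 40 g
(c) H2 consumed = 1.11 × (2/1) = 2.22 mol; remaining = 2.6198 − 2.22 = 0.399802 mol; mass = 0.399802 mol × 2.02 g/mol = 0.8076 g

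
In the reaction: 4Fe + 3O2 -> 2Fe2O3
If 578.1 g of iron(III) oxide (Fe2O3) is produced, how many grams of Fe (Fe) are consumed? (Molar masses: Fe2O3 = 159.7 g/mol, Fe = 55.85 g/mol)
Moles of Fe2O3 = 578.1 g ÷ 159.7 g/mol = 3.61991 mol
Mole ratio: 4 mol Fe / 2 mol Fe2O3
Moles of Fe = 3.61991 × (4/2) = 7.23982 mol
Mass of Fe = 7.23982 mol × 55.85 g/mol = 404.3 g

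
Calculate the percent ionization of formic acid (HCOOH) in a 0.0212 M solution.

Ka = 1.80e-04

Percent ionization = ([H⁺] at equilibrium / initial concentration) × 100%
Percent ionization = 8.8%

Let x = [H⁺]. Ka = x²/(C - x) ⇒ x² + (1.80e-04)x - (1.80e-04)(0.0212) = 0. x = 1.8655e-03. Percent = (1.8655e-03/0.0212) × 100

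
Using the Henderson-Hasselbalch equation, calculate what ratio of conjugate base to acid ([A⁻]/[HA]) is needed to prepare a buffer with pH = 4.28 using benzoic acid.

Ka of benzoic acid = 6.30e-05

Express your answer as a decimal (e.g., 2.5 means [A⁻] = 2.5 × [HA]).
[A⁻]/[HA] = 1.200

pKa = −log(6.30e-05) = 4.2007. pH = pKa + log([A⁻]/[HA]). 4.28 = 4.2007 + log(ratio). log(ratio) = 4.28 − 4.2007 = 0.0793. ratio = 10^(0.0793) = 1.200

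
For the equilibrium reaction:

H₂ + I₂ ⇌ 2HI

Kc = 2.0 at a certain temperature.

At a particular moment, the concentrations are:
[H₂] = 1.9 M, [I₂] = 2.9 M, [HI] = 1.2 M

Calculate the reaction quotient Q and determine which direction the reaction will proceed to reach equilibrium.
Q = 0.261, Q < K, reaction proceeds forward (toward products)

Q = ([HI]^2) / ([H₂] × [I₂])
  = ((1.2)^2) / ((1.9)·(2.9)) = 1.44/5.51 = 0.2613
Since Q = 0.2613 < Kc = 2.0, the reaction proceeds forward (toward products) to reach equilibrium.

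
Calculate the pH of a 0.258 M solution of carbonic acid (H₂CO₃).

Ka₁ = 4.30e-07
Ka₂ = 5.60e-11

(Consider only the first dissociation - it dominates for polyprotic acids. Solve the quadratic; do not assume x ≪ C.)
pH = 3.48

x² + Ka₁·x − Ka₁·C = 0 with Ka₁ = 4.30e-07, C = 0.258.
x = (−Ka₁ + √(Ka₁² + 4·Ka₁·C))/2 = 3.3286e-04 M, so pH = 3.48.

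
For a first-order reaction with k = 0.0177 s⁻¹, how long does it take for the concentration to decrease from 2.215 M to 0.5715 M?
76.54 s

From ln[A] = ln[A]₀ - k·t: t = ln([A]₀/[A])/k = ln(2.215/0.5715)/0.0177 = ln(3.8758)/0.0177 = 1.3547/0.0177 = 76.54 s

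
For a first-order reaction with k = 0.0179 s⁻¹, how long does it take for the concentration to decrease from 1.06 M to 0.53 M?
38.72 s

From ln[A] = ln[A]₀ - k·t: t = ln([A]₀/[A])/k = ln(1.06/0.53)/0.0179 = ln(2.0000)/0.0179 = 0.6931/0.0179 = 38.72 s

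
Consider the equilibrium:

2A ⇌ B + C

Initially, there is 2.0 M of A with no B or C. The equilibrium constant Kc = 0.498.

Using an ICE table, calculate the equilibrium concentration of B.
[B] = 0.585 M

ICE: [A] = 2.0 − 2x, [B] = [C] = x.
Kc = x²/(2.0 − 2x)² = 0.498 ⇒ √Kc = x/(2.0 − 2x).
x = √0.498·2.0/(1 + 2√0.498) = 0.70569·2.0/2.4114 = 0.5853.
[B] = x = 0.585 M.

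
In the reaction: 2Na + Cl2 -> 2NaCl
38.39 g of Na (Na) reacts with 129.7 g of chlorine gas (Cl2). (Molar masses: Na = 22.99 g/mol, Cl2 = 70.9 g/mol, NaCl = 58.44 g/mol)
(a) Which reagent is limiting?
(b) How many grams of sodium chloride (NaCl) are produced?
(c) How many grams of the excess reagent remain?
(a) Na, (b) 97.59 g, (c) 70.5 g

Moles of Na = 38.39 g ÷ 22.99 g/mol = 1.66986 mol
Moles of Cl2 = 129.7 g ÷ 70.9 g/mol = 1.82934 mol
Moles ÷ coefficient: Na: 1.66986/2 = 0.8349, Cl2: 1.82934/1 = 1.829
(a) Na has the smaller value, so Na is the limiting reagent.
(b) Moles of NaCl = 1.66986 mol Na × (2/2) = 1.66986 mol; mass = 1.66986 mol × 58.44 g/mol = 97.59 g
(c) Cl2 consumed = 1.66986 × (1/2) = 0.834928 mol; remaining = 1.82934 − 0.834928 = 0.994409 mol; mass = 0.994409 mol × 70.9 g/mol = 70.5 g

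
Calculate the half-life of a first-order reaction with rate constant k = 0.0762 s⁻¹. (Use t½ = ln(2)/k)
9.10 s

t½ = ln(2)/k = 0.6931/0.0762 = 9.10 s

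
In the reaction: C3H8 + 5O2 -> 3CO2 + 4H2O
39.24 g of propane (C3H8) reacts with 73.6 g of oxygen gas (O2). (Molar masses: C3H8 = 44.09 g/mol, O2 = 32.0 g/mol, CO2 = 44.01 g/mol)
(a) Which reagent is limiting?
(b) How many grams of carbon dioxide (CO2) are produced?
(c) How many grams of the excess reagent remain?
(a) O2, (b) 60.73 g, (c) 18.96 g

Moles of C3H8 = 39.24 g ÷ 44.09 g/mol = 0.889998 mol
Moles of O2 = 73.6 g ÷ 32.0 g/mol = 2.3 mol
Moles ÷ coefficient: C3H8: 0.889998/1 = 0.89, O2: 2.3/5 = 0.46
(a) O2 has the smaller value, so O2 is the limiting reagent.
(b) Moles of CO2 = 2.3 mol O2 × (3/5) = 1.38 mol; mass = 1.38 mol × 44.01 g/mol = 60.73 g
(c) C3H8 consumed = 2.3 × (1/5) = 0.46 mol; remaining = 0.889998 − 0.46 = 0.429998 mol; mass = 0.429998 mol × 44.09 g/mol = 18.96 g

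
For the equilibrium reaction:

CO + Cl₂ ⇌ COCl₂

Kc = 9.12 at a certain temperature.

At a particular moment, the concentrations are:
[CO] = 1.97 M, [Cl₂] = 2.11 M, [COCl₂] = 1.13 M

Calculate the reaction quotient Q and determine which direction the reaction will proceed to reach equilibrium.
Q = 0.272, Q < K, reaction proceeds forward (toward products)

Q = ([COCl₂]) / ([CO] × [Cl₂])
  = ((1.13)) / ((1.97)·(2.11)) = 1.13/4.1567 = 0.2719
Since Q = 0.2719 < Kc = 9.12, the reaction proceeds forward (toward products) to reach equilibrium.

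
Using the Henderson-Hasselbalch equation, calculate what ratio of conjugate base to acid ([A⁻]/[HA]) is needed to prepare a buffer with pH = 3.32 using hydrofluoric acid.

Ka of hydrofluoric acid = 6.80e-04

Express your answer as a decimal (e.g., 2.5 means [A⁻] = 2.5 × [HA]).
[A⁻]/[HA] = 1.421

pKa = −log(6.80e-04) = 3.1675. pH = pKa + log([A⁻]/[HA]). 3.32 = 3.1675 + log(ratio). log(ratio) = 3.32 − 3.1675 = 0.1525. ratio = 10^(0.1525) = 1.421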